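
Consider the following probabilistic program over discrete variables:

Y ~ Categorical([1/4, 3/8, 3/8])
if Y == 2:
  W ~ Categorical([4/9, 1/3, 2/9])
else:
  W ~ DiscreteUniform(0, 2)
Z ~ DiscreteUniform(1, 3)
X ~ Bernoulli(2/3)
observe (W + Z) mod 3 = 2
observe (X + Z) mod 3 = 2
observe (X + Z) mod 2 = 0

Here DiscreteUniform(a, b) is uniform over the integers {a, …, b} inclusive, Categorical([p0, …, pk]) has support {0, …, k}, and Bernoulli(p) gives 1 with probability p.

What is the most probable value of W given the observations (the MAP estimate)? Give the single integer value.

Enumerate traces; 6 have nonzero weight after conditioning:
  (Y=0, W=0, Z=2, X=0) weight 1/108
  (Y=0, W=1, Z=1, X=1) weight 1/54
  (Y=1, W=0, Z=2, X=0) weight 1/72
  (Y=1, W=1, Z=1, X=1) weight 1/36
  (Y=2, W=0, Z=2, X=0) weight 1/54
  (Y=2, W=1, Z=1, X=1) weight 1/36
Group by W:
  weight(W=0) = 1/24
  weight(W=1) = 2/27
Total weight = 1/24 + 2/27 = 25/216
P(W=0 | obs) = 1/24 / 25/216 = 9/25
P(W=1 | obs) = 2/27 / 25/216 = 16/25
argmax = 1

argmax_v P(W = v | obs) = 1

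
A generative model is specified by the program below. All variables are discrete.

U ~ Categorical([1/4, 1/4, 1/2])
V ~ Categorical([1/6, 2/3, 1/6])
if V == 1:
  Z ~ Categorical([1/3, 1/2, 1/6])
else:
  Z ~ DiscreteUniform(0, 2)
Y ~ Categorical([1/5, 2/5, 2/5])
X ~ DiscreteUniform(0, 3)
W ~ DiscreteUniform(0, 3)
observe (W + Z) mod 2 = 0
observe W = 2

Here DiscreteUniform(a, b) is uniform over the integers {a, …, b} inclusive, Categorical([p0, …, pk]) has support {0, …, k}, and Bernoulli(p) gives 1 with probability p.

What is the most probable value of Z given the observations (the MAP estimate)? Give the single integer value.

argmax_v P(Z = v | obs) = 0

Enumerate traces; 216 have nonzero weight after conditioning:
  (U=0, V=0, Z=0, Y=0, X=0, W=2) weight 1/5760
  (U=0, V=0, Z=0, Y=0, X=1, W=2) weight 1/5760
  (U=0, V=0, Z=0, Y=0, X=2, W=2) weight 1/5760
  (U=0, V=0, Z=0, Y=0, X=3, W=2) weight 1/5760
  (U=0, V=0, Z=0, Y=1, X=0, W=2) weight 1/2880
  (U=0, V=0, Z=0, Y=1, X=1, W=2) weight 1/2880
  (U=0, V=0, Z=0, Y=1, X=2, W=2) weight 1/2880
  (U=0, V=0, Z=0, Y=1, X=3, W=2) weight 1/2880
  (U=0, V=0, Z=2, Y=0, X=0, W=2) weight 1/5760
  … 207 more
Group by Z:
  weight(Z=0) = 1/12
  weight(Z=2) = 1/18
Total weight = 1/12 + 1/18 = 5/36
P(Z=0 | obs) = 1/12 / 5/36 = 3/5
P(Z=2 | obs) = 1/18 / 5/36 = 2/5
argmax = 0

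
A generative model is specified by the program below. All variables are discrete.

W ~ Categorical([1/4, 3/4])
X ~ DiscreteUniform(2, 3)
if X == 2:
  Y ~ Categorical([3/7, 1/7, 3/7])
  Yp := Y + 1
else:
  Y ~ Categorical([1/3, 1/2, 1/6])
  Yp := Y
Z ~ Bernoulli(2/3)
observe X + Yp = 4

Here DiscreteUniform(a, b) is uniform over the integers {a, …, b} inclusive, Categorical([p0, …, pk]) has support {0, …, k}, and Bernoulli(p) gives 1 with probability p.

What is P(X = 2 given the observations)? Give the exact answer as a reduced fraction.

P(X = 2 | obs) = 2/9

Enumerate traces; 8 have nonzero weight after conditioning:
  (W=0, X=2, Y=1, Z=0) weight 1/168
  (W=0, X=2, Y=1, Z=1) weight 1/84
  (W=0, X=3, Y=1, Z=0) weight 1/48
  (W=0, X=3, Y=1, Z=1) weight 1/24
  (W=1, X=2, Y=1, Z=0) weight 1/56
  (W=1, X=2, Y=1, Z=1) weight 1/28
  (W=1, X=3, Y=1, Z=0) weight 1/16
  (W=1, X=3, Y=1, Z=1) weight 1/8
Group by X:
  weight(X=2) = 1/14
  weight(X=3) = 1/4
Total weight = 1/14 + 1/4 = 9/28
P(X=2 | obs) = 1/14 / 9/28 = 2/9
P(X=3 | obs) = 1/4 / 9/28 = 7/9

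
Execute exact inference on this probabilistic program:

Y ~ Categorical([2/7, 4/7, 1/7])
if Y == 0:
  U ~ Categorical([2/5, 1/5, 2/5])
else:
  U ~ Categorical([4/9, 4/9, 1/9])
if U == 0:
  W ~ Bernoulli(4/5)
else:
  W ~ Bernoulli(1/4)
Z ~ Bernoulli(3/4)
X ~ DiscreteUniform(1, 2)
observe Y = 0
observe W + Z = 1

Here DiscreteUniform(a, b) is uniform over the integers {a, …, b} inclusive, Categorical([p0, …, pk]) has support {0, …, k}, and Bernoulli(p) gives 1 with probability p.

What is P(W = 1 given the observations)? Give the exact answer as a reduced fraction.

Enumerate traces; 12 have nonzero weight after conditioning:
  (Y=0, U=0, W=0, Z=1, X=1) weight 3/350
  (Y=0, U=0, W=0, Z=1, X=2) weight 3/350
  (Y=0, U=0, W=1, Z=0, X=1) weight 2/175
  (Y=0, U=0, W=1, Z=0, X=2) weight 2/175
  (Y=0, U=1, W=0, Z=1, X=1) weight 9/560
  (Y=0, U=1, W=0, Z=1, X=2) weight 9/560
  (Y=0, U=1, W=1, Z=0, X=1) weight 1/560
  (Y=0, U=1, W=1, Z=0, X=2) weight 1/560
  … 4 more
Group by W:
  weight(W=0) = 159/1400
  weight(W=1) = 47/1400
Total weight = 159/1400 + 47/1400 = 103/700
P(W=0 | obs) = 159/1400 / 103/700 = 159/206
P(W=1 | obs) = 47/1400 / 103/700 = 47/206

P(W = 1 | obs) = 47/206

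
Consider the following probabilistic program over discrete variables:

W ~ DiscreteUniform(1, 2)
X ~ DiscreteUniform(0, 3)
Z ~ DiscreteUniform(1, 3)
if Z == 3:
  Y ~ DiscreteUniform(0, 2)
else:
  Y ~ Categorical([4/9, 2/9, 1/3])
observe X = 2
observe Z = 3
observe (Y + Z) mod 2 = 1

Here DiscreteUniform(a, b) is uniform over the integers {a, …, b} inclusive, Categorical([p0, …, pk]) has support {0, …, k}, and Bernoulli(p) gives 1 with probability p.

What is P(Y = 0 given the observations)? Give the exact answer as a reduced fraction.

Enumerate traces; 4 have nonzero weight after conditioning:
  (W=1, X=2, Z=3, Y=0) weight 1/72
  (W=1, X=2, Z=3, Y=2) weight 1/72
  (W=2, X=2, Z=3, Y=0) weight 1/72
  (W=2, X=2, Z=3, Y=2) weight 1/72
Group by Y:
  weight(Y=0) = 1/36
  weight(Y=2) = 1/36
Total weight = 1/36 + 1/36 = 1/18
P(Y=0 | obs) = 1/36 / 1/18 = 1/2
P(Y=2 | obs) = 1/36 / 1/18 = 1/2

P(Y = 0 | obs) = 1/2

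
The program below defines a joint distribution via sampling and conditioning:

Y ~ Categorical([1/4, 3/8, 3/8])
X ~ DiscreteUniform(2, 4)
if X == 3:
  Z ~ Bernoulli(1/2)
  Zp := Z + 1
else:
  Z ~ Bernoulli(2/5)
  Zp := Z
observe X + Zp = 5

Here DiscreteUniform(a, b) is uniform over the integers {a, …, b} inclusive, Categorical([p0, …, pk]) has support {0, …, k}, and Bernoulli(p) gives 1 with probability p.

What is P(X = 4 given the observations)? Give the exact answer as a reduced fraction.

Enumerate traces; 6 have nonzero weight after conditioning:
  (Y=0, X=3, Z=1) weight 1/24
  (Y=0, X=4, Z=1) weight 1/30
  (Y=1, X=3, Z=1) weight 1/16
  (Y=1, X=4, Z=1) weight 1/20
  (Y=2, X=3, Z=1) weight 1/16
  (Y=2, X=4, Z=1) weight 1/20
Group by X:
  weight(X=3) = 1/6
  weight(X=4) = 2/15
Total weight = 1/6 + 2/15 = 3/10
P(X=3 | obs) = 1/6 / 3/10 = 5/9
P(X=4 | obs) = 2/15 / 3/10 = 4/9

P(X = 4 | obs) = 4/9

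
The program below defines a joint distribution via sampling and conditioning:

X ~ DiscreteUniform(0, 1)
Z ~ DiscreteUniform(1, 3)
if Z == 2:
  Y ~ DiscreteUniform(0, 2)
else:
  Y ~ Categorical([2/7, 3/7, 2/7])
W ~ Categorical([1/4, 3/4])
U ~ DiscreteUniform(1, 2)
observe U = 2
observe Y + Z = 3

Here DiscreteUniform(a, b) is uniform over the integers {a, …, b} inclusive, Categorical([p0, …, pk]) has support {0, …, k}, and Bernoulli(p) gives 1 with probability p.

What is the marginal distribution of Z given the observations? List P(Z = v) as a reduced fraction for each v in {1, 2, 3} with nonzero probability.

Enumerate traces; 12 have nonzero weight after conditioning:
  (X=0, Z=1, Y=2, W=0, U=2) weight 1/168
  (X=0, Z=1, Y=2, W=1, U=2) weight 1/56
  (X=0, Z=2, Y=1, W=0, U=2) weight 1/144
  (X=0, Z=2, Y=1, W=1, U=2) weight 1/48
  (X=0, Z=3, Y=0, W=0, U=2) weight 1/168
  (X=0, Z=3, Y=0, W=1, U=2) weight 1/56
  (X=1, Z=1, Y=2, W=0, U=2) weight 1/168
  (X=1, Z=1, Y=2, W=1, U=2) weight 1/56
  … 4 more
Group by Z:
  weight(Z=1) = 1/21
  weight(Z=2) = 1/18
  weight(Z=3) = 1/21
Total weight = 1/21 + 1/18 + 1/21 = 19/126
P(Z=1 | obs) = 1/21 / 19/126 = 6/19
P(Z=2 | obs) = 1/18 / 19/126 = 7/19
P(Z=3 | obs) = 1/21 / 19/126 = 6/19

P(Z=1) = 6/19, P(Z=2) = 7/19, P(Z=3) = 6/19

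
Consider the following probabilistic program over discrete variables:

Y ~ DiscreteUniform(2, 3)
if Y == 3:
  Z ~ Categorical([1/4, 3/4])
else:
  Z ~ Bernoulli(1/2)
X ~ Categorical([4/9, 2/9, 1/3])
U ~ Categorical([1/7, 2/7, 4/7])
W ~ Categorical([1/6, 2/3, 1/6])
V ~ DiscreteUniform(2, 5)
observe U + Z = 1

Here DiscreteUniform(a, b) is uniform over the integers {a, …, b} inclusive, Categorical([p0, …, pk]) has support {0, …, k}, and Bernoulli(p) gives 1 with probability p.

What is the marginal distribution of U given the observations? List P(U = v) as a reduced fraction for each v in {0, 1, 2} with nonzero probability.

P(U=0) = 5/11, P(U=1) = 6/11

Enumerate traces; 144 have nonzero weight after conditioning:
  (Y=2, Z=0, X=0, U=1, W=0, V=2) weight 1/756
  (Y=2, Z=0, X=0, U=1, W=0, V=3) weight 1/756
  (Y=2, Z=0, X=0, U=1, W=0, V=4) weight 1/756
  (Y=2, Z=0, X=0, U=1, W=0, V=5) weight 1/756
  (Y=2, Z=0, X=0, U=1, W=1, V=2) weight 1/189
  (Y=2, Z=0, X=0, U=1, W=1, V=3) weight 1/189
  (Y=2, Z=0, X=0, U=1, W=1, V=4) weight 1/189
  (Y=2, Z=0, X=0, U=1, W=1, V=5) weight 1/189
  (Y=2, Z=1, X=0, U=0, W=0, V=2) weight 1/1512
  … 135 more
Group by U:
  weight(U=0) = 5/56
  weight(U=1) = 3/28
Total weight = 5/56 + 3/28 = 11/56
P(U=0 | obs) = 5/56 / 11/56 = 5/11
P(U=1 | obs) = 3/28 / 11/56 = 6/11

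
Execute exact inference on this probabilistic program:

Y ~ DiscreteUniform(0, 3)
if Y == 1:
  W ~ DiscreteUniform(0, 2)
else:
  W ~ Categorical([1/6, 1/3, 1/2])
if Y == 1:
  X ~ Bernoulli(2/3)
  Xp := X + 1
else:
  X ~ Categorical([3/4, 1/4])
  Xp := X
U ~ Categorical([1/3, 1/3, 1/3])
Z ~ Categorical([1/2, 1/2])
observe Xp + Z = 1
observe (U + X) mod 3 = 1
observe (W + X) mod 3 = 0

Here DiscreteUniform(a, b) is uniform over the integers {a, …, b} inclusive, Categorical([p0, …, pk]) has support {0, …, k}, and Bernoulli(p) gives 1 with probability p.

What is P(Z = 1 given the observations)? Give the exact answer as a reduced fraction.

P(Z = 1 | obs) = 27/62

Enumerate traces; 7 have nonzero weight after conditioning:
  (Y=0, W=0, X=0, U=1, Z=1) weight 1/192
  (Y=0, W=2, X=1, U=0, Z=0) weight 1/192
  (Y=1, W=0, X=0, U=1, Z=0) weight 1/216
  (Y=2, W=0, X=0, U=1, Z=1) weight 1/192
  (Y=2, W=2, X=1, U=0, Z=0) weight 1/192
  (Y=3, W=0, X=0, U=1, Z=1) weight 1/192
  (Y=3, W=2, X=1, U=0, Z=0) weight 1/192
Group by Z:
  weight(Z=0) = 35/1728
  weight(Z=1) = 1/64
Total weight = 35/1728 + 1/64 = 31/864
P(Z=0 | obs) = 35/1728 / 31/864 = 35/62
P(Z=1 | obs) = 1/64 / 31/864 = 27/62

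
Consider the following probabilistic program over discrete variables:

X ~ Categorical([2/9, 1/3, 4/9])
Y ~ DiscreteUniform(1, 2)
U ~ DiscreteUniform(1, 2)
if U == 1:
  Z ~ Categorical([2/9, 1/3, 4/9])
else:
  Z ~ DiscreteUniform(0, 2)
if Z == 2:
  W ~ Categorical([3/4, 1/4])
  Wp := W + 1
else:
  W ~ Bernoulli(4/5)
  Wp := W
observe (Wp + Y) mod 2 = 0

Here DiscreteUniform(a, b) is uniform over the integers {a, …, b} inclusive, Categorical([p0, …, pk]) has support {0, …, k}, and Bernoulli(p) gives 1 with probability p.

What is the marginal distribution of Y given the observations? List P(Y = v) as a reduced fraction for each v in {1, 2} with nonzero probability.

P(Y=1) = 281/360, P(Y=2) = 79/360

Enumerate traces; 36 have nonzero weight after conditioning:
  (X=0, Y=1, U=1, Z=0, W=1) weight 4/405
  (X=0, Y=1, U=1, Z=1, W=1) weight 2/135
  (X=0, Y=1, U=1, Z=2, W=0) weight 1/54
  (X=0, Y=1, U=2, Z=0, W=1) weight 2/135
  (X=0, Y=1, U=2, Z=1, W=1) weight 2/135
  (X=0, Y=1, U=2, Z=2, W=0) weight 1/72
  (X=0, Y=2, U=1, Z=0, W=0) weight 1/405
  (X=0, Y=2, U=1, Z=1, W=0) weight 1/270
  … 28 more
Group by Y:
  weight(Y=1) = 281/720
  weight(Y=2) = 79/720
Total weight = 281/720 + 79/720 = 1/2
P(Y=1 | obs) = 281/720 / 1/2 = 281/360
P(Y=2 | obs) = 79/720 / 1/2 = 79/360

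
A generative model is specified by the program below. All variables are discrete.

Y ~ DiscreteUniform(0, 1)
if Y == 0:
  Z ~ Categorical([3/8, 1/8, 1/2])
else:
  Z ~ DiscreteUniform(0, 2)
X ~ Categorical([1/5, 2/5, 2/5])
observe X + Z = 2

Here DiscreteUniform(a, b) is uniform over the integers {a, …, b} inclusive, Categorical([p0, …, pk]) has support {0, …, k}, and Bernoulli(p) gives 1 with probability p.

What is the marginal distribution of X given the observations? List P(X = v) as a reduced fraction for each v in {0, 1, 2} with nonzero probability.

Enumerate traces; 6 have nonzero weight after conditioning:
  (Y=0, Z=0, X=2) weight 3/40
  (Y=0, Z=1, X=1) weight 1/40
  (Y=0, Z=2, X=0) weight 1/20
  (Y=1, Z=0, X=2) weight 1/15
  (Y=1, Z=1, X=1) weight 1/15
  (Y=1, Z=2, X=0) weight 1/30
Group by X:
  weight(X=0) = 1/12
  weight(X=1) = 11/120
  weight(X=2) = 17/120
Total weight = 1/12 + 11/120 + 17/120 = 19/60
P(X=0 | obs) = 1/12 / 19/60 = 5/19
P(X=1 | obs) = 11/120 / 19/60 = 11/38
P(X=2 | obs) = 17/120 / 19/60 = 17/38

P(X=0) = 5/19, P(X=1) = 11/38, P(X=2) = 17/38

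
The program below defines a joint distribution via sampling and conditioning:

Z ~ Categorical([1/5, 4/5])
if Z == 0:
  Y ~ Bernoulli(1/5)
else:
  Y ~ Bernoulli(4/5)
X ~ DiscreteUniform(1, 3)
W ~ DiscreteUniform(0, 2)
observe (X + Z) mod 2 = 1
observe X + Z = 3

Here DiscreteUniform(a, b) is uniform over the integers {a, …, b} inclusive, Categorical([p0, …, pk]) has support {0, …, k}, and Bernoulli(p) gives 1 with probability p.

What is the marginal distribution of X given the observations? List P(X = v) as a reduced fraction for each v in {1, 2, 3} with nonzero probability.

Enumerate traces; 12 have nonzero weight after conditioning:
  (Z=0, Y=0, X=3, W=0) weight 4/225
  (Z=0, Y=0, X=3, W=1) weight 4/225
  (Z=0, Y=0, X=3, W=2) weight 4/225
  (Z=0, Y=1, X=3, W=0) weight 1/225
  (Z=0, Y=1, X=3, W=1) weight 1/225
  (Z=0, Y=1, X=3, W=2) weight 1/225
  (Z=1, Y=0, X=2, W=0) weight 4/225
  (Z=1, Y=0, X=2, W=1) weight 4/225
  … 4 more
Group by X:
  weight(X=2) = 4/15
  weight(X=3) = 1/15
Total weight = 4/15 + 1/15 = 1/3
P(X=2 | obs) = 4/15 / 1/3 = 4/5
P(X=3 | obs) = 1/15 / 1/3 = 1/5

P(X=2) = 4/5, P(X=3) = 1/5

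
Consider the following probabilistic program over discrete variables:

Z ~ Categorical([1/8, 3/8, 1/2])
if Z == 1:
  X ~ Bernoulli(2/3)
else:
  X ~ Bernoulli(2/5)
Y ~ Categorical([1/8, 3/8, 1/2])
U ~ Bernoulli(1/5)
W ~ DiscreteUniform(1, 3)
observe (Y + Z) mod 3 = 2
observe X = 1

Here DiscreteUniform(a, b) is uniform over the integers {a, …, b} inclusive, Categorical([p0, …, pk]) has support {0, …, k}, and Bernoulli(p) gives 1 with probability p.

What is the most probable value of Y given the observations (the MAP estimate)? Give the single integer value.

argmax_v P(Y = v | obs) = 1

Enumerate traces; 18 have nonzero weight after conditioning:
  (Z=0, X=1, Y=2, U=0, W=1) weight 1/150
  (Z=0, X=1, Y=2, U=0, W=2) weight 1/150
  (Z=0, X=1, Y=2, U=0, W=3) weight 1/150
  (Z=0, X=1, Y=2, U=1, W=1) weight 1/600
  (Z=0, X=1, Y=2, U=1, W=2) weight 1/600
  (Z=0, X=1, Y=2, U=1, W=3) weight 1/600
  (Z=1, X=1, Y=1, U=0, W=1) weight 1/40
  (Z=1, X=1, Y=1, U=0, W=2) weight 1/40
  (Z=2, X=1, Y=0, U=0, W=1) weight 1/150
  … 9 more
Group by Y:
  weight(Y=0) = 1/40
  weight(Y=1) = 3/32
  weight(Y=2) = 1/40
Total weight = 1/40 + 3/32 + 1/40 = 23/160
P(Y=0 | obs) = 1/40 / 23/160 = 4/23
P(Y=1 | obs) = 3/32 / 23/160 = 15/23
P(Y=2 | obs) = 1/40 / 23/160 = 4/23
argmax = 1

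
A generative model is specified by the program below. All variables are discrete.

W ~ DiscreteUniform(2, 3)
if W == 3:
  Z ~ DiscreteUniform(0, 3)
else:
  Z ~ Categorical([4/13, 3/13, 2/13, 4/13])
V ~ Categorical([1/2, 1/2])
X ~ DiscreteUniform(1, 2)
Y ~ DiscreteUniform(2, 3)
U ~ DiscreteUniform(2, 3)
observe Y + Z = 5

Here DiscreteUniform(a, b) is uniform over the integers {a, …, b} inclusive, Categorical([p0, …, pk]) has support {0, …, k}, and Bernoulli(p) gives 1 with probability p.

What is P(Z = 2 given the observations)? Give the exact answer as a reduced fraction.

Enumerate traces; 32 have nonzero weight after conditioning:
  (W=2, Z=2, V=0, X=1, Y=3, U=2) weight 1/208
  (W=2, Z=2, V=0, X=1, Y=3, U=3) weight 1/208
  (W=2, Z=2, V=0, X=2, Y=3, U=2) weight 1/208
  (W=2, Z=2, V=0, X=2, Y=3, U=3) weight 1/208
  (W=2, Z=2, V=1, X=1, Y=3, U=2) weight 1/208
  (W=2, Z=2, V=1, X=1, Y=3, U=3) weight 1/208
  (W=2, Z=2, V=1, X=2, Y=3, U=2) weight 1/208
  (W=2, Z=2, V=1, X=2, Y=3, U=3) weight 1/208
  (W=2, Z=3, V=0, X=1, Y=2, U=2) weight 1/104
  … 23 more
Group by Z:
  weight(Z=2) = 21/208
  weight(Z=3) = 29/208
Total weight = 21/208 + 29/208 = 25/104
P(Z=2 | obs) = 21/208 / 25/104 = 21/50
P(Z=3 | obs) = 29/208 / 25/104 = 29/50

P(Z = 2 | obs) = 21/50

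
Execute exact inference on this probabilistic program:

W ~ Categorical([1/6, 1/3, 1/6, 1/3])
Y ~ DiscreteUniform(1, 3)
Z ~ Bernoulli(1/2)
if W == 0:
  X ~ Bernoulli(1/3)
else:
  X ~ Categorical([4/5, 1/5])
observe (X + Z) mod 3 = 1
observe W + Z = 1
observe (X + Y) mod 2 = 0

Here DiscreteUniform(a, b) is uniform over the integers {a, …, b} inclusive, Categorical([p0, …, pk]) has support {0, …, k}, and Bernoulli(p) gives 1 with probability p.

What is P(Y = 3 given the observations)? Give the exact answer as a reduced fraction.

Enumerate traces; 3 have nonzero weight after conditioning:
  (W=0, Y=2, Z=1, X=0) weight 1/54
  (W=1, Y=1, Z=0, X=1) weight 1/90
  (W=1, Y=3, Z=0, X=1) weight 1/90
Group by Y:
  weight(Y=1) = 1/90
  weight(Y=2) = 1/54
  weight(Y=3) = 1/90
Total weight = 1/90 + 1/54 + 1/90 = 11/270
P(Y=1 | obs) = 1/90 / 11/270 = 3/11
P(Y=2 | obs) = 1/54 / 11/270 = 5/11
P(Y=3 | obs) = 1/90 / 11/270 = 3/11

P(Y = 3 | obs) = 3/11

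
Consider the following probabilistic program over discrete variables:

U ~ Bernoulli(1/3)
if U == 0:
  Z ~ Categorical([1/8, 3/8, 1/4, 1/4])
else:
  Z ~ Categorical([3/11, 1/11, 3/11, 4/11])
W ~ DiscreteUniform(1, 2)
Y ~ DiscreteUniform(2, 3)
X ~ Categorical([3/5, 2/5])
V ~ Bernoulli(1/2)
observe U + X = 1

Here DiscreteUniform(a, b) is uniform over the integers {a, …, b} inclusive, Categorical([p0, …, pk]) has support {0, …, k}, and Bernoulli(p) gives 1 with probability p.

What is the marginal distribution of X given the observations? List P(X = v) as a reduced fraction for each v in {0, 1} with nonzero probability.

P(X=0) = 3/7, P(X=1) = 4/7

Enumerate traces; 64 have nonzero weight after conditioning:
  (U=0, Z=0, W=1, Y=2, X=1, V=0) weight 1/240
  (U=0, Z=0, W=1, Y=2, X=1, V=1) weight 1/240
  (U=0, Z=0, W=1, Y=3, X=1, V=0) weight 1/240
  (U=0, Z=0, W=1, Y=3, X=1, V=1) weight 1/240
  (U=0, Z=0, W=2, Y=2, X=1, V=0) weight 1/240
  (U=0, Z=0, W=2, Y=2, X=1, V=1) weight 1/240
  (U=0, Z=0, W=2, Y=3, X=1, V=0) weight 1/240
  (U=0, Z=0, W=2, Y=3, X=1, V=1) weight 1/240
  (U=1, Z=0, W=1, Y=2, X=0, V=0) weight 3/440
  … 55 more
Group by X:
  weight(X=0) = 1/5
  weight(X=1) = 4/15
Total weight = 1/5 + 4/15 = 7/15
P(X=0 | obs) = 1/5 / 7/15 = 3/7
P(X=1 | obs) = 4/15 / 7/15 = 4/7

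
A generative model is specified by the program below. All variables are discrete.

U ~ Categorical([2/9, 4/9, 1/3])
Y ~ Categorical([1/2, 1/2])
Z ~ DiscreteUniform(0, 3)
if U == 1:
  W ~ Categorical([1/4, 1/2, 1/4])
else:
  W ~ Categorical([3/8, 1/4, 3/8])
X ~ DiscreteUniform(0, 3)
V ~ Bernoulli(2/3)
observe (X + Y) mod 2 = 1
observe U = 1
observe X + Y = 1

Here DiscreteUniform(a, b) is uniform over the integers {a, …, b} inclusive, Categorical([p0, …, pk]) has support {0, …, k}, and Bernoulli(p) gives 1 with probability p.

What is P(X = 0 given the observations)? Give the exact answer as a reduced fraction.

Enumerate traces; 48 have nonzero weight after conditioning:
  (U=1, Y=0, Z=0, W=0, X=1, V=0) weight 1/864
  (U=1, Y=0, Z=0, W=0, X=1, V=1) weight 1/432
  (U=1, Y=0, Z=0, W=1, X=1, V=0) weight 1/432
  (U=1, Y=0, Z=0, W=1, X=1, V=1) weight 1/216
  (U=1, Y=0, Z=0, W=2, X=1, V=0) weight 1/864
  (U=1, Y=0, Z=0, W=2, X=1, V=1) weight 1/432
  (U=1, Y=0, Z=1, W=0, X=1, V=0) weight 1/864
  (U=1, Y=0, Z=1, W=0, X=1, V=1) weight 1/432
  (U=1, Y=1, Z=0, W=0, X=0, V=0) weight 1/864
  … 39 more
Group by X:
  weight(X=0) = 1/18
  weight(X=1) = 1/18
Total weight = 1/18 + 1/18 = 1/9
P(X=0 | obs) = 1/18 / 1/9 = 1/2
P(X=1 | obs) = 1/18 / 1/9 = 1/2

P(X = 0 | obs) = 1/2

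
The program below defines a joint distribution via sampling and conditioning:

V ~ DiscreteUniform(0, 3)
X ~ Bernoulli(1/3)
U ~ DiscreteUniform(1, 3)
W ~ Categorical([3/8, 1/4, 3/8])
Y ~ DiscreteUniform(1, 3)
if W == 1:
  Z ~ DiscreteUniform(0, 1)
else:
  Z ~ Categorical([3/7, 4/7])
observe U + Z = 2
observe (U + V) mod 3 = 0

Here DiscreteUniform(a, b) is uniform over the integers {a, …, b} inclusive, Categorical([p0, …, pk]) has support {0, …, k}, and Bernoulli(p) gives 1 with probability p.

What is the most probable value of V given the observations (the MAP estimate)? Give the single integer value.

Enumerate traces; 36 have nonzero weight after conditioning:
  (V=1, X=0, U=2, W=0, Y=1, Z=0) weight 1/336
  (V=1, X=0, U=2, W=0, Y=2, Z=0) weight 1/336
  (V=1, X=0, U=2, W=0, Y=3, Z=0) weight 1/336
  (V=1, X=0, U=2, W=1, Y=1, Z=0) weight 1/432
  (V=1, X=0, U=2, W=1, Y=2, Z=0) weight 1/432
  (V=1, X=0, U=2, W=1, Y=3, Z=0) weight 1/432
  (V=1, X=0, U=2, W=2, Y=1, Z=0) weight 1/336
  (V=1, X=0, U=2, W=2, Y=2, Z=0) weight 1/336
  (V=2, X=0, U=1, W=0, Y=1, Z=1) weight 1/252
  … 27 more
Group by V:
  weight(V=1) = 25/672
  weight(V=2) = 31/672
Total weight = 25/672 + 31/672 = 1/12
P(V=1 | obs) = 25/672 / 1/12 = 25/56
P(V=2 | obs) = 31/672 / 1/12 = 31/56
argmax = 2

argmax_v P(V = v | obs) = 2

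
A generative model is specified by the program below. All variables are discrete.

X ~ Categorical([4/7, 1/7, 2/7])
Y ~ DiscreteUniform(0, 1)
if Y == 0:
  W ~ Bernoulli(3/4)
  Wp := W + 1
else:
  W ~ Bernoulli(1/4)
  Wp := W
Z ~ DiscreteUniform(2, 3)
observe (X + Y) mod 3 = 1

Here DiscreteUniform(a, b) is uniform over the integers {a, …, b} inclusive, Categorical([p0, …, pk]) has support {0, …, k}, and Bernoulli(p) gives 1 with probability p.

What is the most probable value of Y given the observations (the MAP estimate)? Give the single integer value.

Enumerate traces; 8 have nonzero weight after conditioning:
  (X=0, Y=1, W=0, Z=2) weight 3/28
  (X=0, Y=1, W=0, Z=3) weight 3/28
  (X=0, Y=1, W=1, Z=2) weight 1/28
  (X=0, Y=1, W=1, Z=3) weight 1/28
  (X=1, Y=0, W=0, Z=2) weight 1/112
  (X=1, Y=0, W=0, Z=3) weight 1/112
  (X=1, Y=0, W=1, Z=2) weight 3/112
  (X=1, Y=0, W=1, Z=3) weight 3/112
Group by Y:
  weight(Y=0) = 1/14
  weight(Y=1) = 2/7
Total weight = 1/14 + 2/7 = 5/14
P(Y=0 | obs) = 1/14 / 5/14 = 1/5
P(Y=1 | obs) = 2/7 / 5/14 = 4/5
argmax = 1

argmax_v P(Y = v | obs) = 1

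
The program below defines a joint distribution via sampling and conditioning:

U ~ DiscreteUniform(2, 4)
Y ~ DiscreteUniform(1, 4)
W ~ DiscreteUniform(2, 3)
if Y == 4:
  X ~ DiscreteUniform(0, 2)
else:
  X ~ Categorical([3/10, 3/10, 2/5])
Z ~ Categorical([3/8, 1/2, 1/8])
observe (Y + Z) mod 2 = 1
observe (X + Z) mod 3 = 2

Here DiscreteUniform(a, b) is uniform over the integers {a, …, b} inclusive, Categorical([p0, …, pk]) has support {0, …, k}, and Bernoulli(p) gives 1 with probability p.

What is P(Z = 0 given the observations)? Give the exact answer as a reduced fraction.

Enumerate traces; 36 have nonzero weight after conditioning:
  (U=2, Y=1, W=2, X=0, Z=2) weight 1/640
  (U=2, Y=1, W=2, X=2, Z=0) weight 1/160
  (U=2, Y=1, W=3, X=0, Z=2) weight 1/640
  (U=2, Y=1, W=3, X=2, Z=0) weight 1/160
  (U=2, Y=2, W=2, X=1, Z=1) weight 1/160
  (U=2, Y=2, W=3, X=1, Z=1) weight 1/160
  (U=2, Y=3, W=2, X=0, Z=2) weight 1/640
  (U=2, Y=3, W=2, X=2, Z=0) weight 1/160
  … 28 more
Group by Z:
  weight(Z=0) = 3/40
  weight(Z=1) = 19/240
  weight(Z=2) = 3/160
Total weight = 3/40 + 19/240 + 3/160 = 83/480
P(Z=0 | obs) = 3/40 / 83/480 = 36/83
P(Z=1 | obs) = 19/240 / 83/480 = 38/83
P(Z=2 | obs) = 3/160 / 83/480 = 9/83

P(Z = 0 | obs) = 36/83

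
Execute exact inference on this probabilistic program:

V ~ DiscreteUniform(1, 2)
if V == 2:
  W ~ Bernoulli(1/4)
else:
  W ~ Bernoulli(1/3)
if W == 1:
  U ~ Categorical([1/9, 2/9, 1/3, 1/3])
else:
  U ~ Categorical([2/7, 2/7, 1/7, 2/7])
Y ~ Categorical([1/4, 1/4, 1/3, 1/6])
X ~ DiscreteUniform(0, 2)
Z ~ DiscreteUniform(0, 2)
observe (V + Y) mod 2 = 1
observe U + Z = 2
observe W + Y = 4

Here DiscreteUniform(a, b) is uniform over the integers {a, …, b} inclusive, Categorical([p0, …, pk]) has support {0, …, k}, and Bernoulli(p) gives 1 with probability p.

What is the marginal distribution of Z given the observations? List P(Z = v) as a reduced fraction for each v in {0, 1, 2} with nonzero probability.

Enumerate traces; 9 have nonzero weight after conditioning:
  (V=2, W=1, U=0, Y=3, X=0, Z=2) weight 1/3888
  (V=2, W=1, U=0, Y=3, X=1, Z=2) weight 1/3888
  (V=2, W=1, U=0, Y=3, X=2, Z=2) weight 1/3888
  (V=2, W=1, U=1, Y=3, X=0, Z=1) weight 1/1944
  (V=2, W=1, U=1, Y=3, X=1, Z=1) weight 1/1944
  (V=2, W=1, U=1, Y=3, X=2, Z=1) weight 1/1944
  (V=2, W=1, U=2, Y=3, X=0, Z=0) weight 1/1296
  (V=2, W=1, U=2, Y=3, X=1, Z=0) weight 1/1296
  … 1 more
Group by Z:
  weight(Z=0) = 1/432
  weight(Z=1) = 1/648
  weight(Z=2) = 1/1296
Total weight = 1/432 + 1/648 + 1/1296 = 1/216
P(Z=0 | obs) = 1/432 / 1/216 = 1/2
P(Z=1 | obs) = 1/648 / 1/216 = 1/3
P(Z=2 | obs) = 1/1296 / 1/216 = 1/6

P(Z=0) = 1/2, P(Z=1) = 1/3, P(Z=2) = 1/6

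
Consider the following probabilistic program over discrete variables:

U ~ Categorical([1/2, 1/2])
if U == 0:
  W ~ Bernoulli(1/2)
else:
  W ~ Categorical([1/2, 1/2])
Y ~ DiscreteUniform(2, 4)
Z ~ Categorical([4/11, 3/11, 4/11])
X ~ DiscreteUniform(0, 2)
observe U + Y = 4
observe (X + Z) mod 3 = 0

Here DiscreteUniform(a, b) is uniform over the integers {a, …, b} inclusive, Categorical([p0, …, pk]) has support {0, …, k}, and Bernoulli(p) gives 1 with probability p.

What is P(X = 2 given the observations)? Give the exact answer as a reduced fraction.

P(X = 2 | obs) = 3/11

Enumerate traces; 12 have nonzero weight after conditioning:
  (U=0, W=0, Y=4, Z=0, X=0) weight 1/99
  (U=0, W=0, Y=4, Z=1, X=2) weight 1/132
  (U=0, W=0, Y=4, Z=2, X=1) weight 1/99
  (U=0, W=1, Y=4, Z=0, X=0) weight 1/99
  (U=0, W=1, Y=4, Z=1, X=2) weight 1/132
  (U=0, W=1, Y=4, Z=2, X=1) weight 1/99
  (U=1, W=0, Y=3, Z=0, X=0) weight 1/99
  (U=1, W=0, Y=3, Z=1, X=2) weight 1/132
  … 4 more
Group by X:
  weight(X=0) = 4/99
  weight(X=1) = 4/99
  weight(X=2) = 1/33
Total weight = 4/99 + 4/99 + 1/33 = 1/9
P(X=0 | obs) = 4/99 / 1/9 = 4/11
P(X=1 | obs) = 4/99 / 1/9 = 4/11
P(X=2 | obs) = 1/33 / 1/9 = 3/11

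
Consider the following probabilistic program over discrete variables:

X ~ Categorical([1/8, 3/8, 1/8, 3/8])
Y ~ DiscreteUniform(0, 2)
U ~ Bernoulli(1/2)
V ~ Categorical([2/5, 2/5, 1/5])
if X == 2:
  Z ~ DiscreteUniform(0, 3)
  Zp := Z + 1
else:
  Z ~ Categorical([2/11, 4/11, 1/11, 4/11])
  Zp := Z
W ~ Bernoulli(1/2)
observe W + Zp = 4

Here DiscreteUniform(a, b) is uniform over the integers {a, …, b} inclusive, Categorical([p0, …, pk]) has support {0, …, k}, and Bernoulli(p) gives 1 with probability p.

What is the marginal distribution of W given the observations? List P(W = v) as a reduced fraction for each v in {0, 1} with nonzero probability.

Enumerate traces; 90 have nonzero weight after conditioning:
  (X=0, Y=0, U=0, V=0, Z=3, W=1) weight 1/660
  (X=0, Y=0, U=0, V=1, Z=3, W=1) weight 1/660
  (X=0, Y=0, U=0, V=2, Z=3, W=1) weight 1/1320
  (X=0, Y=0, U=1, V=0, Z=3, W=1) weight 1/660
  (X=0, Y=0, U=1, V=1, Z=3, W=1) weight 1/660
  (X=0, Y=0, U=1, V=2, Z=3, W=1) weight 1/1320
  (X=0, Y=1, U=0, V=0, Z=3, W=1) weight 1/660
  (X=0, Y=1, U=0, V=1, Z=3, W=1) weight 1/660
  (X=2, Y=0, U=0, V=0, Z=3, W=0) weight 1/960
  … 81 more
Group by W:
  weight(W=0) = 1/64
  weight(W=1) = 123/704
Total weight = 1/64 + 123/704 = 67/352
P(W=0 | obs) = 1/64 / 67/352 = 11/134
P(W=1 | obs) = 123/704 / 67/352 = 123/134

P(W=0) = 11/134, P(W=1) = 123/134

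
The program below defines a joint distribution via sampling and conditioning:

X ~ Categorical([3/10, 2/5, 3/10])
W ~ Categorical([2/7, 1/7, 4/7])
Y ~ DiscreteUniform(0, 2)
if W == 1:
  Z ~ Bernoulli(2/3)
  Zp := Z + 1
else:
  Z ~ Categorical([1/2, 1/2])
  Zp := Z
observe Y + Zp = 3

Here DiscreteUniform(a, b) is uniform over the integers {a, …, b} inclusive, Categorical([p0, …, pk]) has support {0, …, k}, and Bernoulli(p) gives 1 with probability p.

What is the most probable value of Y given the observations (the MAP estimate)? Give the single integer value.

argmax_v P(Y = v | obs) = 2

Enumerate traces; 12 have nonzero weight after conditioning:
  (X=0, W=0, Y=2, Z=1) weight 1/70
  (X=0, W=1, Y=1, Z=1) weight 1/105
  (X=0, W=1, Y=2, Z=0) weight 1/210
  (X=0, W=2, Y=2, Z=1) weight 1/35
  (X=1, W=0, Y=2, Z=1) weight 2/105
  (X=1, W=1, Y=1, Z=1) weight 4/315
  (X=1, W=1, Y=2, Z=0) weight 2/315
  (X=1, W=2, Y=2, Z=1) weight 4/105
  … 4 more
Group by Y:
  weight(Y=1) = 2/63
  weight(Y=2) = 10/63
Total weight = 2/63 + 10/63 = 4/21
P(Y=1 | obs) = 2/63 / 4/21 = 1/6
P(Y=2 | obs) = 10/63 / 4/21 = 5/6
argmax = 2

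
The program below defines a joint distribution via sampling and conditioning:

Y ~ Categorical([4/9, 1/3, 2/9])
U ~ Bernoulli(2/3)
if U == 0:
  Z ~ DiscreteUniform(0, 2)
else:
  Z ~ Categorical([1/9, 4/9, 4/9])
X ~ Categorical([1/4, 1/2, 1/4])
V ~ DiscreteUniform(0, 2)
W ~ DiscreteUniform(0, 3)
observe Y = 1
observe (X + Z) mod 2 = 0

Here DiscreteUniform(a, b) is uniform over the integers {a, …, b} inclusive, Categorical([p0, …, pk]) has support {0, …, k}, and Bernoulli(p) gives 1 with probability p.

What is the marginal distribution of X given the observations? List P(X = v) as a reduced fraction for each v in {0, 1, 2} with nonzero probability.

P(X=0) = 8/27, P(X=1) = 11/27, P(X=2) = 8/27

Enumerate traces; 120 have nonzero weight after conditioning:
  (Y=1, U=0, Z=0, X=0, V=0, W=0) weight 1/1296
  (Y=1, U=0, Z=0, X=0, V=0, W=1) weight 1/1296
  (Y=1, U=0, Z=0, X=0, V=0, W=2) weight 1/1296
  (Y=1, U=0, Z=0, X=0, V=0, W=3) weight 1/1296
  (Y=1, U=0, Z=0, X=0, V=1, W=0) weight 1/1296
  (Y=1, U=0, Z=0, X=0, V=1, W=1) weight 1/1296
  (Y=1, U=0, Z=0, X=0, V=1, W=2) weight 1/1296
  (Y=1, U=0, Z=0, X=0, V=1, W=3) weight 1/1296
  (Y=1, U=0, Z=0, X=2, V=0, W=0) weight 1/1296
  (Y=1, U=0, Z=1, X=1, V=0, W=0) weight 1/648
  … 110 more
Group by X:
  weight(X=0) = 4/81
  weight(X=1) = 11/162
  weight(X=2) = 4/81
Total weight = 4/81 + 11/162 + 4/81 = 1/6
P(X=0 | obs) = 4/81 / 1/6 = 8/27
P(X=1 | obs) = 11/162 / 1/6 = 11/27
P(X=2 | obs) = 4/81 / 1/6 = 8/27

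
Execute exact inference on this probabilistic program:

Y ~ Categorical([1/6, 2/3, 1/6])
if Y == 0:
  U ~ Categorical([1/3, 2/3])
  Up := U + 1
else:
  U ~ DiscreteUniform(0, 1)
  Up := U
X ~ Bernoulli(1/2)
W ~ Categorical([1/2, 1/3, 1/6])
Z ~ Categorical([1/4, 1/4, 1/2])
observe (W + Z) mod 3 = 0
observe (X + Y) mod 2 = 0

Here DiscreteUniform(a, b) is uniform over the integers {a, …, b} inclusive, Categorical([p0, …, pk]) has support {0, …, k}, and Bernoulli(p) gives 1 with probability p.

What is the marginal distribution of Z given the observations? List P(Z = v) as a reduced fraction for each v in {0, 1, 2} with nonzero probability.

P(Z=0) = 3/8, P(Z=1) = 1/8, P(Z=2) = 1/2

Enumerate traces; 18 have nonzero weight after conditioning:
  (Y=0, U=0, X=0, W=0, Z=0) weight 1/288
  (Y=0, U=0, X=0, W=1, Z=2) weight 1/216
  (Y=0, U=0, X=0, W=2, Z=1) weight 1/864
  (Y=0, U=1, X=0, W=0, Z=0) weight 1/144
  (Y=0, U=1, X=0, W=1, Z=2) weight 1/108
  (Y=0, U=1, X=0, W=2, Z=1) weight 1/432
  (Y=1, U=0, X=1, W=0, Z=0) weight 1/48
  (Y=1, U=0, X=1, W=1, Z=2) weight 1/36
  … 10 more
Group by Z:
  weight(Z=0) = 1/16
  weight(Z=1) = 1/48
  weight(Z=2) = 1/12
Total weight = 1/16 + 1/48 + 1/12 = 1/6
P(Z=0 | obs) = 1/16 / 1/6 = 3/8
P(Z=1 | obs) = 1/48 / 1/6 = 1/8
P(Z=2 | obs) = 1/12 / 1/6 = 1/2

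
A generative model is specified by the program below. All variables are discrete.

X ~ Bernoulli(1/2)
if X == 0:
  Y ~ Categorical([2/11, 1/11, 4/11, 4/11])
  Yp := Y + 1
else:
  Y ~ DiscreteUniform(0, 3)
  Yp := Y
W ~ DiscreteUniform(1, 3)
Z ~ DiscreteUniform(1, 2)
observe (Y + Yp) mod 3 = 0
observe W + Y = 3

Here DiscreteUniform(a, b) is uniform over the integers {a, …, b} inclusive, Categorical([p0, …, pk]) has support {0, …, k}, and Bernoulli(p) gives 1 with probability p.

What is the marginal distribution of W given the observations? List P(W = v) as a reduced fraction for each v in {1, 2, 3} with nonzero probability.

P(W=2) = 4/15, P(W=3) = 11/15

Enumerate traces; 4 have nonzero weight after conditioning:
  (X=0, Y=1, W=2, Z=1) weight 1/132
  (X=0, Y=1, W=2, Z=2) weight 1/132
  (X=1, Y=0, W=3, Z=1) weight 1/48
  (X=1, Y=0, W=3, Z=2) weight 1/48
Group by W:
  weight(W=2) = 1/66
  weight(W=3) = 1/24
Total weight = 1/66 + 1/24 = 5/88
P(W=2 | obs) = 1/66 / 5/88 = 4/15
P(W=3 | obs) = 1/24 / 5/88 = 11/15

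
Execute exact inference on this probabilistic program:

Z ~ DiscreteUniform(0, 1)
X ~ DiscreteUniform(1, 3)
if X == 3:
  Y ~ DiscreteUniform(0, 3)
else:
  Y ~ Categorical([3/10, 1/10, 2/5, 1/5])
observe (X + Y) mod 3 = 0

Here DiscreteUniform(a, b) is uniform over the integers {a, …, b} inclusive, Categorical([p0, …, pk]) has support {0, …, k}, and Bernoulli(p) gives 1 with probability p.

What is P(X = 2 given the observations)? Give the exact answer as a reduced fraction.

Enumerate traces; 8 have nonzero weight after conditioning:
  (Z=0, X=1, Y=2) weight 1/15
  (Z=0, X=2, Y=1) weight 1/60
  (Z=0, X=3, Y=0) weight 1/24
  (Z=0, X=3, Y=3) weight 1/24
  (Z=1, X=1, Y=2) weight 1/15
  (Z=1, X=2, Y=1) weight 1/60
  (Z=1, X=3, Y=0) weight 1/24
  (Z=1, X=3, Y=3) weight 1/24
Group by X:
  weight(X=1) = 2/15
  weight(X=2) = 1/30
  weight(X=3) = 1/6
Total weight = 2/15 + 1/30 + 1/6 = 1/3
P(X=1 | obs) = 2/15 / 1/3 = 2/5
P(X=2 | obs) = 1/30 / 1/3 = 1/10
P(X=3 | obs) = 1/6 / 1/3 = 1/2

P(X = 2 | obs) = 1/10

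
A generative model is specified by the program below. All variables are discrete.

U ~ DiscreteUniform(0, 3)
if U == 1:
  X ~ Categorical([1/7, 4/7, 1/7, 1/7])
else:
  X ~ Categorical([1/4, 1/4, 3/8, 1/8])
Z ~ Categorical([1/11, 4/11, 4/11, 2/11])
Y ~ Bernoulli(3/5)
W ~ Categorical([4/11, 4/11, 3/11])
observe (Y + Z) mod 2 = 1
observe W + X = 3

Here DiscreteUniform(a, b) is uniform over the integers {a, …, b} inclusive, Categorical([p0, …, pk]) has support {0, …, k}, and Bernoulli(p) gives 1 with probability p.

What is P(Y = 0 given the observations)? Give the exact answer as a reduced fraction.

Enumerate traces; 48 have nonzero weight after conditioning:
  (U=0, X=1, Z=0, Y=1, W=2) weight 9/9680
  (U=0, X=1, Z=1, Y=0, W=2) weight 3/1210
  (U=0, X=1, Z=2, Y=1, W=2) weight 9/2420
  (U=0, X=1, Z=3, Y=0, W=2) weight 3/2420
  (U=0, X=2, Z=0, Y=1, W=1) weight 9/4840
  (U=0, X=2, Z=1, Y=0, W=1) weight 3/605
  (U=0, X=2, Z=2, Y=1, W=1) weight 9/1210
  (U=0, X=2, Z=3, Y=0, W=1) weight 3/1210
  … 40 more
Group by Y:
  weight(Y=0) = 933/16940
  weight(Y=1) = 933/13552
Total weight = 933/16940 + 933/13552 = 8397/67760
P(Y=0 | obs) = 933/16940 / 8397/67760 = 4/9
P(Y=1 | obs) = 933/13552 / 8397/67760 = 5/9

P(Y = 0 | obs) = 4/9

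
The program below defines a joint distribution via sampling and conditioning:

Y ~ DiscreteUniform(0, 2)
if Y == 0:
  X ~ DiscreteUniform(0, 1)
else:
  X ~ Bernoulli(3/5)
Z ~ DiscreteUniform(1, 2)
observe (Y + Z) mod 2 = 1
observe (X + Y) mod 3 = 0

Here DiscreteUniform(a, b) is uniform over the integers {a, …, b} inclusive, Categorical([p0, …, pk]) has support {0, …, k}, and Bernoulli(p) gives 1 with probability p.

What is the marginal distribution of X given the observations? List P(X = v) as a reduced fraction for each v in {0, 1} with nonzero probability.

Enumerate traces; 2 have nonzero weight after conditioning:
  (Y=0, X=0, Z=1) weight 1/12
  (Y=2, X=1, Z=1) weight 1/10
Group by X:
  weight(X=0) = 1/12
  weight(X=1) = 1/10
Total weight = 1/12 + 1/10 = 11/60
P(X=0 | obs) = 1/12 / 11/60 = 5/11
P(X=1 | obs) = 1/10 / 11/60 = 6/11

P(X=0) = 5/11, P(X=1) = 6/11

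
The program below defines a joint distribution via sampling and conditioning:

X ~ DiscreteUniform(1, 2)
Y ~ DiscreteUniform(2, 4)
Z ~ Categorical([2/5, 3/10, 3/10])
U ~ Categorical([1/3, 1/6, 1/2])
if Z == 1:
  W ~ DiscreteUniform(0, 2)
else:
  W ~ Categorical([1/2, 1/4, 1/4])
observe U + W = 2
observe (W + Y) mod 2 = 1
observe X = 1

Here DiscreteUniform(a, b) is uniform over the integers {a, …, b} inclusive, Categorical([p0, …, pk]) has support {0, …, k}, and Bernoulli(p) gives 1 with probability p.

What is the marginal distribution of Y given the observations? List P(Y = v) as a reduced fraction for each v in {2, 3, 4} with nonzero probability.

Enumerate traces; 12 have nonzero weight after conditioning:
  (X=1, Y=2, Z=0, U=1, W=1) weight 1/360
  (X=1, Y=2, Z=1, U=1, W=1) weight 1/360
  (X=1, Y=2, Z=2, U=1, W=1) weight 1/480
  (X=1, Y=3, Z=0, U=0, W=2) weight 1/180
  (X=1, Y=3, Z=0, U=2, W=0) weight 1/60
  (X=1, Y=3, Z=1, U=0, W=2) weight 1/180
  (X=1, Y=3, Z=1, U=2, W=0) weight 1/120
  (X=1, Y=3, Z=2, U=0, W=2) weight 1/240
  (X=1, Y=4, Z=0, U=1, W=1) weight 1/360
  … 3 more
Group by Y:
  weight(Y=2) = 11/1440
  weight(Y=3) = 19/360
  weight(Y=4) = 11/1440
Total weight = 11/1440 + 19/360 + 11/1440 = 49/720
P(Y=2 | obs) = 11/1440 / 49/720 = 11/98
P(Y=3 | obs) = 19/360 / 49/720 = 38/49
P(Y=4 | obs) = 11/1440 / 49/720 = 11/98

P(Y=2) = 11/98, P(Y=3) = 38/49, P(Y=4) = 11/98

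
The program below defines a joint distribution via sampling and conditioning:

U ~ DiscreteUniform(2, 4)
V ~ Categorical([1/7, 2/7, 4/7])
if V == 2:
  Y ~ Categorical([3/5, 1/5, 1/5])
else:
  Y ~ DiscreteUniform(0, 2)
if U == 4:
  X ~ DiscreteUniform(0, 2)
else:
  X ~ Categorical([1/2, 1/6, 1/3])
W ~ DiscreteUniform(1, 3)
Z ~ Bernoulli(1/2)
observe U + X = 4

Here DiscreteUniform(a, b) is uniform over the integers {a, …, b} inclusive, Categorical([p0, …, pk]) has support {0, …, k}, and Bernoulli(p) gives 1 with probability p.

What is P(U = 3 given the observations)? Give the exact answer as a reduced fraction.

Enumerate traces; 162 have nonzero weight after conditioning:
  (U=2, V=0, Y=0, X=2, W=1, Z=0) weight 1/1134
  (U=2, V=0, Y=0, X=2, W=1, Z=1) weight 1/1134
  (U=2, V=0, Y=0, X=2, W=2, Z=0) weight 1/1134
  (U=2, V=0, Y=0, X=2, W=2, Z=1) weight 1/1134
  (U=2, V=0, Y=0, X=2, W=3, Z=0) weight 1/1134
  (U=2, V=0, Y=0, X=2, W=3, Z=1) weight 1/1134
  (U=2, V=0, Y=1, X=2, W=1, Z=0) weight 1/1134
  (U=2, V=0, Y=1, X=2, W=1, Z=1) weight 1/1134
  (U=3, V=0, Y=0, X=1, W=1, Z=0) weight 1/2268
  (U=4, V=0, Y=0, X=0, W=1, Z=0) weight 1/1134
  … 152 more
Group by U:
  weight(U=2) = 1/9
  weight(U=3) = 1/18
  weight(U=4) = 1/9
Total weight = 1/9 + 1/18 + 1/9 = 5/18
P(U=2 | obs) = 1/9 / 5/18 = 2/5
P(U=3 | obs) = 1/18 / 5/18 = 1/5
P(U=4 | obs) = 1/9 / 5/18 = 2/5

P(U = 3 | obs) = 1/5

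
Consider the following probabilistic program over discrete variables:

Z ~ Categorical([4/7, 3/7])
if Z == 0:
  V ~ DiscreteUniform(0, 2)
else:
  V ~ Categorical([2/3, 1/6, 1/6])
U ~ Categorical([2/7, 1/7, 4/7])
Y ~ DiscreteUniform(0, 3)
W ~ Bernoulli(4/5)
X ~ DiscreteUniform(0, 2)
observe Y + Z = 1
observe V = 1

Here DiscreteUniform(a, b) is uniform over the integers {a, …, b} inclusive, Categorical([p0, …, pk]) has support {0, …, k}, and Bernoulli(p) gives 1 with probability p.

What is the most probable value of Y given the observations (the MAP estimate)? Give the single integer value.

argmax_v P(Y = v | obs) = 1

Enumerate traces; 36 have nonzero weight after conditioning:
  (Z=0, V=1, U=0, Y=1, W=0, X=0) weight 2/2205
  (Z=0, V=1, U=0, Y=1, W=0, X=1) weight 2/2205
  (Z=0, V=1, U=0, Y=1, W=0, X=2) weight 2/2205
  (Z=0, V=1, U=0, Y=1, W=1, X=0) weight 8/2205
  (Z=0, V=1, U=0, Y=1, W=1, X=1) weight 8/2205
  (Z=0, V=1, U=0, Y=1, W=1, X=2) weight 8/2205
  (Z=0, V=1, U=1, Y=1, W=0, X=0) weight 1/2205
  (Z=0, V=1, U=1, Y=1, W=0, X=1) weight 1/2205
  (Z=1, V=1, U=0, Y=0, W=0, X=0) weight 1/2940
  … 27 more
Group by Y:
  weight(Y=0) = 1/56
  weight(Y=1) = 1/21
Total weight = 1/56 + 1/21 = 11/168
P(Y=0 | obs) = 1/56 / 11/168 = 3/11
P(Y=1 | obs) = 1/21 / 11/168 = 8/11
argmax = 1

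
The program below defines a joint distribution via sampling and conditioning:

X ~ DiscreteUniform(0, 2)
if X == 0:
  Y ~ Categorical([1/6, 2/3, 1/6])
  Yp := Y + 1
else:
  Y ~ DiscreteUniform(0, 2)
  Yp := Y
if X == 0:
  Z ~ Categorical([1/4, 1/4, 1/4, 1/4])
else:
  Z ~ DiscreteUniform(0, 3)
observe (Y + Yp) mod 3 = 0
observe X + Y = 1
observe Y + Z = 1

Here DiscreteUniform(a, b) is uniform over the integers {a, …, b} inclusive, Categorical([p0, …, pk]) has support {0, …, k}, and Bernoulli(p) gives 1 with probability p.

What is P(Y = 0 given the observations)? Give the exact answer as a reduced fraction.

Enumerate traces; 2 have nonzero weight after conditioning:
  (X=0, Y=1, Z=0) weight 1/18
  (X=1, Y=0, Z=1) weight 1/36
Group by Y:
  weight(Y=0) = 1/36
  weight(Y=1) = 1/18
Total weight = 1/36 + 1/18 = 1/12
P(Y=0 | obs) = 1/36 / 1/12 = 1/3
P(Y=1 | obs) = 1/18 / 1/12 = 2/3

P(Y = 0 | obs) = 1/3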